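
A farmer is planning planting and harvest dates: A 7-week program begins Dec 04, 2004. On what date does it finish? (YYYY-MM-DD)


Start: 2004-12-04
Weeks to add: 7
Convert to days: 7 x 7 = 49 days
Add 49 days to 2004-12-04
Result: 2005-01-22

2005-01-22


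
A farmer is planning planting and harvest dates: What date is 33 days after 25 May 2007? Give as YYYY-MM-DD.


Start: 2007-05-25
Adding 33 days
Days remaining in May: 6
After May: 27 days still to add
June 2007 has 30 days, need 27
Result: 2007-06-27

2007-06-27


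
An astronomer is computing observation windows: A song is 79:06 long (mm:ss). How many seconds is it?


Minutes: 79
Extra seconds: 6
Seconds per minute: 60
Minutes to seconds: 79 x 60 = 4740
Total: 4740 + 6 = 4746

4746


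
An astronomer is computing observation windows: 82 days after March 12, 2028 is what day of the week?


Start: 2028-03-12 (Sunday)
Step 1 - find target date: add 82 days
  2028-03-12 + 82 days = 2028-06-02
Step 2 - day of week:
  82 mod 7 = 5
  Sunday + 5 days -> Friday
Result: Friday (2028-06-02)

Friday


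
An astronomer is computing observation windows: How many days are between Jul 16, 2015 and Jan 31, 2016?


Start date: 2015-07-16
End date: 2016-01-31
Jul 2015: +16 days
Aug 2015: +31 days
Sep 2015: +30 days
... (4 more months)
Total: 199 days

199


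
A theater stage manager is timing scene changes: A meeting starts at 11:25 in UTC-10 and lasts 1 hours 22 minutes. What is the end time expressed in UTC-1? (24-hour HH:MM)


Start: 11:25 in UTC-10
Step 1 - add duration:
  minutes: 25 + 22 = 47
  hours: 11 + 1 + 0 = 12
  end in UTC-10: 12:47
Step 2 - convert UTC-10 -> UTC-1:
  offset difference: -1 - (-10) = 9 hours
  12 + (9) = 21 -> mod 24 = 21
Result: 21:47 in UTC-1

21:47


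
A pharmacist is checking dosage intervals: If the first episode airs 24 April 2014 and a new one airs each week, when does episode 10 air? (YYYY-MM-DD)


First occurrence: 2014-04-24 (occurrence 1)
Each occurrence is 7 days after the previous.
Occurrence 10 is 9 weeks after the first.
9 weeks = 63 days
2014-04-24 + 63 days = 2014-06-26

2014-06-26


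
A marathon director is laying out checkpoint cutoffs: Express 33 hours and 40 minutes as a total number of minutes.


Hours: 33
Extra minutes: 40
Minutes per hour: 60
Hours to minutes: 33 x 60 = 1980
Total: 1980 + 40 = 2020

2020


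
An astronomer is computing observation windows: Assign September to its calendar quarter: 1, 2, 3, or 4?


Month: September (month 9)
Q1: January-March (months 1-3)
Q2: April-June (months 4-6)
Q3: July-September (months 7-9)
Q4: October-December (months 10-12)
Month 9 falls in Q3

3


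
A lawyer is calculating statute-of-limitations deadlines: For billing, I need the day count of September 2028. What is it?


Month: September
Year: 2028
September is a 30-day month
Total: 30 days

30


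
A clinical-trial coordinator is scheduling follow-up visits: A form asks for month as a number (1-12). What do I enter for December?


Calendar month order:
11. November
12. December <--
December is month number 12

12


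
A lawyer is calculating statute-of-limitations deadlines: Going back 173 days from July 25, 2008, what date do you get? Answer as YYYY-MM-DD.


Start: 2008-07-25
Subtracting 173 days
Days already passed in July: 25
After going back through July: 148 more days to subtract
June 2008: 30 days, 118 remaining
May 2008: 31 days, 87 remaining
April 2008: 30 days, 57 remaining
March 2008: 31 days, 26 remaining
Result: 2008-02-03

2008-02-03


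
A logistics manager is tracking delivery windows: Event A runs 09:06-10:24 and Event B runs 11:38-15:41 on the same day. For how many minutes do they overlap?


Interval A: [546, 624] minutes from midnight
Interval B: [698, 941] minutes from midnight
Overlap start = max(546, 698) = 698
Overlap end = min(624, 941) = 624
End <= start, so the intervals do not overlap: 0 minutes

0


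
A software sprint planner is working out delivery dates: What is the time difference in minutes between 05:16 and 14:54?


Start time: 05:16 = 316 minutes from midnight
End time: 14:54 = 894 minutes from midnight
Difference: 894 - 316 = 578 minutes
That is 9 hours and 38 minutes

578


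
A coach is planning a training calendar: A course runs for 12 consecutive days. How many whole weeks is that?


Total days: 12
Days per week: 7
Division: 12 / 7 = 1 remainder 5
Complete weeks: 1
Remaining days: 5

1


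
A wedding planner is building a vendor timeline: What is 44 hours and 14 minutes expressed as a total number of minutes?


Hours: 44
Minutes: 14
Convert hours to minutes: 44 x 60 = 2640
Add remaining minutes: 2640 + 14 = 2654

2654


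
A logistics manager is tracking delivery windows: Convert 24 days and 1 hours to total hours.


Days: 24
Extra hours: 1
Hours per day: 24
Days to hours: 24 x 24 = 576
Total: 576 + 1 = 577

577


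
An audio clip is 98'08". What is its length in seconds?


Minutes: 98
Seconds: 8
Convert minutes to seconds: 98 x 60 = 5880
Add remaining seconds: 5880 + 8 = 5888

5888


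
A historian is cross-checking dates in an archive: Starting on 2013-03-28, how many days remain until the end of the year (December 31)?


Start: March 28, 2013
End: December 31, 2013
Days left in March: 3
April: 30
May: 31
June: 30
July: 31
... plus remaining months
Sum of remaining months: 275
Total: 3 + 275 = 278

278


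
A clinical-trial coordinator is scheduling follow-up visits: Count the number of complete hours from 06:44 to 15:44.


Start: 06:44
End: 15:44
Hour difference: 15 - 6 = 9 hours
Minute difference: 44 - 44 = 0 minutes
Total minutes: 540
Complete hours: 540 / 60 = 9 (remainder 0)

9


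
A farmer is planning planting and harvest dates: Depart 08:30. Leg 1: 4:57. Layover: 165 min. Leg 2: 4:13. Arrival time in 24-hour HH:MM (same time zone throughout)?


Depart: 08:30
Leg 1: +297 min -> 13:27
Layover: +165 min -> 16:12
Leg 2: +253 min -> 20:25
Total travel: 715 minutes = 11h 55m
Arrival: 20:25

20:25


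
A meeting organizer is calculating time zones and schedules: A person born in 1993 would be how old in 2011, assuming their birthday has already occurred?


Birth year: 1993
Current year: 2011
Age = current year - birth year
Age = 2011 - 1993 = 18

18


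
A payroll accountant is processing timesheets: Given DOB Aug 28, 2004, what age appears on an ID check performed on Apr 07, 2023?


Birth: 2004-08-28
Reference: 2023-04-07
Year difference: 2023 - 2004 = 19
Has birthday (08-28) occurred by 04-07? No
Birthday not yet reached this year -> subtract 1
Age in full years: 18

18


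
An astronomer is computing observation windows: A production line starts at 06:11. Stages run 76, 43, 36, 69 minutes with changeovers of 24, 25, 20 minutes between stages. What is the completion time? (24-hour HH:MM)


Start: 06:11 = 371 min from midnight
  after task 1 (76 min): 07:27
  after break (24 min): 07:51
  after task 2 (43 min): 08:34
  after break (25 min): 08:59
  after task 3 (36 min): 09:35
  after break (20 min): 09:55
  after task 4 (69 min): 11:04
Total elapsed: 293 minutes
End time: 11:04

11:04


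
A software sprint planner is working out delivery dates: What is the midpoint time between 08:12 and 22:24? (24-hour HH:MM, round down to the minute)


Start time: 08:12 = 492 minutes from midnight
End time: 22:24 = 1344 minutes from midnight
Sum: 492 + 1344 = 1836
Midpoint: 1836 / 2 = 918 minutes
Convert: 918 / 60 = 15 hours, 18 minutes
Result: 15:18

15:18


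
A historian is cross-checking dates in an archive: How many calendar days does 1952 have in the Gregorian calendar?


Year: 1952
Check leap year rules:
Divisible by 4? Yes
Divisible by 100? No
1952 is a leap year
Days: 366

366


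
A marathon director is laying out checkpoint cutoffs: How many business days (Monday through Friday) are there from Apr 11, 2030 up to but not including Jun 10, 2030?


Start: 2030-04-11 (Thursday)
End (exclusive): 2030-06-10 (Monday)
Total calendar days: 60
Full weeks: 60 // 7 = 8 -> 40 weekdays
Remaining 4 days starting on Thursday:
  Thu(w), Fri(w), Sat(-), Sun(-) -> 2 weekdays
Total business days: 40 + 2 = 42

42


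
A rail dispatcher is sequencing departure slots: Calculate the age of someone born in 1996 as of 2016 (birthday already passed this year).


Birth year: 1996
Current year: 2016
Age = current year - birth year
Age = 2016 - 1996 = 20

20


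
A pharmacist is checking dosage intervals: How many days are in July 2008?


Month: July
Year: 2008
July is a 31-day month
Total: 31 days

31


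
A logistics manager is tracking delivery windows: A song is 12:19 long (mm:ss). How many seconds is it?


Minutes: 12
Extra seconds: 19
Seconds per minute: 60
Minutes to seconds: 12 x 60 = 720
Total: 720 + 19 = 739

739


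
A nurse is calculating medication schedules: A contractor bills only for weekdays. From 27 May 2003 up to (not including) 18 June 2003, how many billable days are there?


Start: 2003-05-27 (Tuesday)
End (exclusive): 2003-06-18 (Wednesday)
Total calendar days: 22
Full weeks: 22 // 7 = 3 -> 15 weekdays
Remaining 1 days starting on Tuesday:
  Tue(w) -> 1 weekdays
Total business days: 15 + 1 = 16

16


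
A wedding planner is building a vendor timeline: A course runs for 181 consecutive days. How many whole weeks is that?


Total days: 181
Days per week: 7
Division: 181 / 7 = 25 remainder 6
Complete weeks: 25
Remaining days: 6

25


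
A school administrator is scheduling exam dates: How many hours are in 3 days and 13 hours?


Days: 3
Extra hours: 13
Hours per day: 24
Days to hours: 3 x 24 = 72
Total: 72 + 13 = 85

85


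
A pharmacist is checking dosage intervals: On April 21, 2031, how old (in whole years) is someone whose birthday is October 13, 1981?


Birth: 1981-10-13
Reference: 2031-04-21
Year difference: 2031 - 1981 = 50
Has birthday (10-13) occurred by 04-21? No
Birthday not yet reached this year -> subtract 1
Age in full years: 49

49


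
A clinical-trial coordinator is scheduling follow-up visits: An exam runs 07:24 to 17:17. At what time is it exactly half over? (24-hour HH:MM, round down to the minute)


Start time: 07:24 = 444 minutes from midnight
End time: 17:17 = 1037 minutes from midnight
Sum: 444 + 1037 = 1481
Midpoint: 1481 / 2 = 740 minutes
Convert: 740 / 60 = 12 hours, 20 minutes
Result: 12:20

12:20


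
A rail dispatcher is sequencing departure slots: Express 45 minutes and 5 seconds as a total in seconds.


Minutes: 45
Seconds: 5
Convert minutes to seconds: 45 x 60 = 2700
Add remaining seconds: 2700 + 5 = 2705

2705


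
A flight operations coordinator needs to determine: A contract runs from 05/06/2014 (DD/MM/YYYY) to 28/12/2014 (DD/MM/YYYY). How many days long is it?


Start date: 2014-06-05
End date: 2014-12-28
Jun 2014: +26 days
Jul 2014: +31 days
Aug 2014: +31 days
... (4 more months)
Total: 206 days

206


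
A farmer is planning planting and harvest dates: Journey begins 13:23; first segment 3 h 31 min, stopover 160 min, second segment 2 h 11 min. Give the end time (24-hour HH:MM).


Depart: 13:23
Leg 1: +211 min -> 16:54
Layover: +160 min -> 19:34
Leg 2: +131 min -> 21:45
Total travel: 502 minutes = 8h 22m
Arrival: 21:45

21:45


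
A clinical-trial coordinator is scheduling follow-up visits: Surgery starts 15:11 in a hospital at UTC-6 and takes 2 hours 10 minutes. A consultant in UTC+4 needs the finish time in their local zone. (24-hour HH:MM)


Start: 15:11 in UTC-6
Step 1 - add duration:
  minutes: 11 + 10 = 21
  hours: 15 + 2 + 0 = 17
  end in UTC-6: 17:21
Step 2 - convert UTC-6 -> UTC+4:
  offset difference: 4 - (-6) = 10 hours
  17 + (10) = 27 -> mod 24 = 3
Result: 03:21 in UTC+4

03:21


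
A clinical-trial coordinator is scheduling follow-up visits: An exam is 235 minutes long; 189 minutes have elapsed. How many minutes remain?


Total budget: 235 minutes
Time used: 189 minutes
Remaining: 235 - 189 = 46 minutes
Percent used: 80.4%
Percent remaining: 19.6%

46


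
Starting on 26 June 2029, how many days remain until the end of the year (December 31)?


Start: June 26, 2029
End: December 31, 2029
Days left in June: 4
July: 31
August: 31
September: 30
October: 31
... plus remaining months
Sum of remaining months: 184
Total: 4 + 184 = 188

188


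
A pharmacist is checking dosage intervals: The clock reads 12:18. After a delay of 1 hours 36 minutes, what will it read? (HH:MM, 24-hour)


Start time: 12:18
Adding: 1 hours 36 minutes
Minutes: 18 + 36 = 54
Hours: 12 + 1 + 0 = 13
Result: 13:54

13:54


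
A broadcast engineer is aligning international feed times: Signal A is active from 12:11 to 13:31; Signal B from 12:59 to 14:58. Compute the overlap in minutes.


Interval A: [731, 811] minutes from midnight
Interval B: [779, 898] minutes from midnight
Overlap start = max(731, 779) = 779
Overlap end = min(811, 898) = 811
Overlap = 811 - 779 = 32 minutes

32


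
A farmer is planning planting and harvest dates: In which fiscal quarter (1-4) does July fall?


Month: July (month 7)
Q1: January-March (months 1-3)
Q2: April-June (months 4-6)
Q3: July-September (months 7-9)
Q4: October-December (months 10-12)
Month 7 falls in Q3

3


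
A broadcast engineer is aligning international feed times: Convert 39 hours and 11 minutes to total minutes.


Hours: 39
Minutes: 11
Convert hours to minutes: 39 x 60 = 2340
Add remaining minutes: 2340 + 11 = 2351

2351


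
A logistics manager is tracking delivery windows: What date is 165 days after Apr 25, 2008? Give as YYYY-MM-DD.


Start: 2008-04-25
Adding 165 days
Days remaining in April: 5
After April: 160 days still to add
May 2008: 31 days, 129 remaining
June 2008: 30 days, 99 remaining
July 2008: 31 days, 68 remaining
August 2008: 31 days, 37 remaining
Result: 2008-10-07

2008-10-07


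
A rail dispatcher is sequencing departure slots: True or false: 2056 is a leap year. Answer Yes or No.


Year: 2056
Divisible by 4? 2056 / 4 = 514.0 -> Yes
Divisible by 100? 2056 / 100 = 20.56 -> No
Divisible by 4 but not 100, so it IS a leap year

Yes


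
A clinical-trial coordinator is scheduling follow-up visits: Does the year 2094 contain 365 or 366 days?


Year: 2094
Check leap year rules:
Divisible by 4? No
2094 is not a leap year
Days: 365

365


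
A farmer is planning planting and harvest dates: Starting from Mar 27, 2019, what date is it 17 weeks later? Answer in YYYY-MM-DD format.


Start: 2019-03-27
Weeks to add: 17
Convert to days: 17 x 7 = 119 days
Add 119 days to 2019-03-27
Result: 2019-07-24

2019-07-24


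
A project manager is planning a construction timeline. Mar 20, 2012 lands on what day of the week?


Date: 2012-03-20
January 1, 2012 is a Sunday
Day of year: 80
Offset from Jan 1: 79 days
79 mod 7 = 2
Result: Tuesday

Tuesday


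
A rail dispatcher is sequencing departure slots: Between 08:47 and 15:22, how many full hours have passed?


Start: 08:47
End: 15:22
Hour difference: 15 - 8 = 7 hours
Minute difference: 22 - 47 = -25 minutes
Total minutes: 395
Complete hours: 395 / 60 = 6 (remainder 35)

6


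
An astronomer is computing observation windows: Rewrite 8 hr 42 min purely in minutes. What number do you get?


Hours: 8
Extra minutes: 42
Minutes per hour: 60
Hours to minutes: 8 x 60 = 480
Total: 480 + 42 = 522

522


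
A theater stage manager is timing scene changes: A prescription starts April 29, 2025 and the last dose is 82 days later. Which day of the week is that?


Start: 2025-04-29 (Tuesday)
Step 1 - find target date: add 82 days
  2025-04-29 + 82 days = 2025-07-20
Step 2 - day of week:
  82 mod 7 = 5
  Tuesday + 5 days -> Sunday
Result: Sunday (2025-07-20)

Sunday


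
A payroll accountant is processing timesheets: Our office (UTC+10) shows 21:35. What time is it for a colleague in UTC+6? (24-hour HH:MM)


Local time: 21:35 at UTC+10 (offset 10h)
Target zone: UTC+6 (offset 6h)
Difference: 6 - (10) = -4 hours
Calculation: 21 + (-4) = 17
Result: 17:35

17:35


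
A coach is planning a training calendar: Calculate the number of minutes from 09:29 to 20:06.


Start time: 09:29 = 569 minutes from midnight
End time: 20:06 = 1206 minutes from midnight
Difference: 1206 - 569 = 637 minutes
That is 10 hours and 37 minutes

637


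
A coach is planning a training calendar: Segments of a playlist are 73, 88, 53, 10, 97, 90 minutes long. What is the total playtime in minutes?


Durations: 73, 88, 53, 10, 97, 90
Running sum: 73
+ 88 = 161
+ 53 = 214
+ 10 = 224
+ 97 = 321
+ 90 = 411
Total duration: 411 minutes
That is 6 hours and 51 minutes

411


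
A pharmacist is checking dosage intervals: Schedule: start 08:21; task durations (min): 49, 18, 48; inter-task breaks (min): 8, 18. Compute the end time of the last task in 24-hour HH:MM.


Start: 08:21 = 501 min from midnight
  after task 1 (49 min): 09:10
  after break (8 min): 09:18
  after task 2 (18 min): 09:36
  after break (18 min): 09:54
  after task 3 (48 min): 10:42
Total elapsed: 141 minutes
End time: 10:42

10:42


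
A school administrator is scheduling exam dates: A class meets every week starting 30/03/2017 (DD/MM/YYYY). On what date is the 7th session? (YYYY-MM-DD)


First occurrence: 2017-03-30 (occurrence 1)
Each occurrence is 7 days after the previous.
Occurrence 7 is 6 weeks after the first.
6 weeks = 42 days
2017-03-30 + 42 days = 2017-05-11

2017-05-11


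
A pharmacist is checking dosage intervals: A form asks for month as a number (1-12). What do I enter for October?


Calendar month order:
9. September
10. October <--
11. November
October is month number 10

10


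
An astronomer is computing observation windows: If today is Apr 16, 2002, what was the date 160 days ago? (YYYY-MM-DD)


Start: 2002-04-16
Subtracting 160 days
Days already passed in April: 16
After going back through April: 144 more days to subtract
March 2002: 31 days, 113 remaining
February 2002: 28 days, 85 remaining
January 2002: 31 days, 54 remaining
December 2001: 31 days, 23 remaining
Result: 2001-11-07

2001-11-07


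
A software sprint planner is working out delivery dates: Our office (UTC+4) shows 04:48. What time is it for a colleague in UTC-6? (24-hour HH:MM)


Local time: 04:48 at UTC+4 (offset 4h)
Target zone: UTC-6 (offset -6h)
Difference: -6 - (4) = -10 hours
Calculation: 4 + (-10) = -6
Wraparound: (-6) mod 24 = 18
Result: 18:48

18:48


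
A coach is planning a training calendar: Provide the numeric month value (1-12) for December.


Calendar month order:
11. November
12. December <--
December is month number 12

12


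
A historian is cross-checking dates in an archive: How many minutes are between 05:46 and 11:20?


Start time: 05:46 = 346 minutes from midnight
End time: 11:20 = 680 minutes from midnight
Difference: 680 - 346 = 334 minutes
That is 5 hours and 34 minutes

334


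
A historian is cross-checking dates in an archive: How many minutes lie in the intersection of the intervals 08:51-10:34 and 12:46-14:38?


Interval A: [531, 634] minutes from midnight
Interval B: [766, 878] minutes from midnight
Overlap start = max(531, 766) = 766
Overlap end = min(634, 878) = 634
End <= start, so the intervals do not overlap: 0 minutes

0


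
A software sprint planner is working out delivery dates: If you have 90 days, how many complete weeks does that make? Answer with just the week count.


Total days: 90
Days per week: 7
Division: 90 / 7 = 12 remainder 6
Complete weeks: 12
Remaining days: 6

12


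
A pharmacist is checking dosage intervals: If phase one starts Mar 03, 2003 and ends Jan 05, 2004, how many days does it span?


Start date: 2003-03-03
End date: 2004-01-05
Mar 2003: +29 days
Apr 2003: +30 days
May 2003: +31 days
... (8 more months)
Total: 308 days

308


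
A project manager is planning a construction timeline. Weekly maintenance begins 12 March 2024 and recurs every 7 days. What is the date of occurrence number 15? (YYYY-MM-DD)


First occurrence: 2024-03-12 (occurrence 1)
Each occurrence is 7 days after the previous.
Occurrence 15 is 14 weeks after the first.
14 weeks = 98 days
2024-03-12 + 98 days = 2024-06-18

2024-06-18


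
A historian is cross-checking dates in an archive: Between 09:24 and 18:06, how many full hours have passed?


Start: 09:24
End: 18:06
Hour difference: 18 - 9 = 9 hours
Minute difference: 6 - 24 = -18 minutes
Total minutes: 522
Complete hours: 522 / 60 = 8 (remainder 42)

8


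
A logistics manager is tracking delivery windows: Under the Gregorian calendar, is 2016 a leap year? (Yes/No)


Year: 2016
Divisible by 4? 2016 / 4 = 504.0 -> Yes
Divisible by 100? 2016 / 100 = 20.16 -> No
Divisible by 4 but not 100, so it IS a leap year

Yes


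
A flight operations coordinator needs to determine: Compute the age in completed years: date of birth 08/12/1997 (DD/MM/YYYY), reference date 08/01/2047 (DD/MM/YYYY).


Birth: 1997-12-08
Reference: 2047-01-08
Year difference: 2047 - 1997 = 50
Has birthday (12-08) occurred by 01-08? No
Birthday not yet reached this year -> subtract 1
Age in full years: 49

49


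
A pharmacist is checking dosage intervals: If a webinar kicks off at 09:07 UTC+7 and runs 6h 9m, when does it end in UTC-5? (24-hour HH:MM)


Start: 09:07 in UTC+7
Step 1 - add duration:
  minutes: 7 + 9 = 16
  hours: 9 + 6 + 0 = 15
  end in UTC+7: 15:16
Step 2 - convert UTC+7 -> UTC-5:
  offset difference: -5 - (7) = -12 hours
  15 + (-12) = 3 -> mod 24 = 3
Result: 03:16 in UTC-5

03:16


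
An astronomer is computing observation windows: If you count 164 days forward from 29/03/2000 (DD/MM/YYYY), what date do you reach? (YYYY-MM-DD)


Start: 2000-03-29
Adding 164 days
Days remaining in March: 2
After March: 162 days still to add
April 2000: 30 days, 132 remaining
May 2000: 31 days, 101 remaining
June 2000: 30 days, 71 remaining
July 2000: 31 days, 40 remaining
Result: 2000-09-09

2000-09-09


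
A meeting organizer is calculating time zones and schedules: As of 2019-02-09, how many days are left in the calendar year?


Start: February 09, 2019
End: December 31, 2019
Days left in February: 19
March: 31
April: 30
May: 31
June: 30
... plus remaining months
Sum of remaining months: 306
Total: 19 + 306 = 325

325


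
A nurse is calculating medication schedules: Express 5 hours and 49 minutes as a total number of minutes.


Hours: 5
Extra minutes: 49
Minutes per hour: 60
Hours to minutes: 5 x 60 = 300
Total: 300 + 49 = 349

349


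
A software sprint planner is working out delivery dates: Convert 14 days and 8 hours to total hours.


Days: 14
Extra hours: 8
Hours per day: 24
Days to hours: 14 x 24 = 336
Total: 336 + 8 = 344

344


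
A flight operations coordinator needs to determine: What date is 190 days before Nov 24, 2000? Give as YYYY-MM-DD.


Start: 2000-11-24
Subtracting 190 days
Days already passed in November: 24
After going back through November: 166 more days to subtract
October 2000: 31 days, 135 remaining
September 2000: 30 days, 105 remaining
August 2000: 31 days, 74 remaining
July 2000: 31 days, 43 remaining
Result: 2000-05-18

2000-05-18


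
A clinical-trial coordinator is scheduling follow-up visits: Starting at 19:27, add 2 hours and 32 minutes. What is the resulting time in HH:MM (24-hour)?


Start time: 19:27
Adding: 2 hours 32 minutes
Minutes: 27 + 32 = 59
Hours: 19 + 2 + 0 = 21
Result: 21:59

21:59


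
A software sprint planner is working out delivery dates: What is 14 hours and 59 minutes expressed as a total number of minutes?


Hours: 14
Minutes: 59
Convert hours to minutes: 14 x 60 = 840
Add remaining minutes: 840 + 59 = 899

899


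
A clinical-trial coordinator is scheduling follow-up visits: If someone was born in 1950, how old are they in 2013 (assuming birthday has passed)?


Birth year: 1950
Current year: 2013
Age = current year - birth year
Age = 2013 - 1950 = 63

63


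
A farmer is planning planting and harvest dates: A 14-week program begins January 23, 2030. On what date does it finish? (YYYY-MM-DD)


Start: 2030-01-23
Weeks to add: 14
Convert to days: 14 x 7 = 98 days
Add 98 days to 2030-01-23
Result: 2030-05-01

2030-05-01


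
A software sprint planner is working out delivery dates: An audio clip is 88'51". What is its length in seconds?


Minutes: 88
Seconds: 51
Convert minutes to seconds: 88 x 60 = 5280
Add remaining seconds: 5280 + 51 = 5331

5331


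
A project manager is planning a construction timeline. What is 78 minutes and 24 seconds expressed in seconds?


Minutes: 78
Extra seconds: 24
Seconds per minute: 60
Minutes to seconds: 78 x 60 = 4680
Total: 4680 + 24 = 4704

4704


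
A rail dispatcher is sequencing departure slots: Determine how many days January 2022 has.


Month: January
Year: 2022
January is a 31-day month
Total: 31 days

31


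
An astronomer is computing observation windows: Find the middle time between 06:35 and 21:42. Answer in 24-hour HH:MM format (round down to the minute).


Start time: 06:35 = 395 minutes from midnight
End time: 21:42 = 1302 minutes from midnight
Sum: 395 + 1302 = 1697
Midpoint: 1697 / 2 = 848 minutes
Convert: 848 / 60 = 14 hours, 8 minutes
Result: 14:08

14:08


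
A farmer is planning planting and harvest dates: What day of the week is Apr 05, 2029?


Date: 2029-04-05
January 1, 2029 is a Monday
Day of year: 95
Offset from Jan 1: 94 days
94 mod 7 = 3
Result: Thursday

Thursday


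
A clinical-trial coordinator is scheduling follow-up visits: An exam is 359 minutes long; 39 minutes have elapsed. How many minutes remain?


Total budget: 359 minutes
Time used: 39 minutes
Remaining: 359 - 39 = 320 minutes
Percent used: 10.9%
Percent remaining: 89.1%

320


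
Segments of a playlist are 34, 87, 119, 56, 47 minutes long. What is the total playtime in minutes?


Durations: 34, 87, 119, 56, 47
Running sum: 34
+ 87 = 121
+ 119 = 240
+ 56 = 296
+ 47 = 343
Total duration: 343 minutes
That is 5 hours and 43 minutes

343


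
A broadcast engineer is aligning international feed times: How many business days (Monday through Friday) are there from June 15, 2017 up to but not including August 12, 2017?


Start: 2017-06-15 (Thursday)
End (exclusive): 2017-08-12 (Saturday)
Total calendar days: 58
Full weeks: 58 // 7 = 8 -> 40 weekdays
Remaining 2 days starting on Thursday:
  Thu(w), Fri(w) -> 2 weekdays
Total business days: 40 + 2 = 42

42


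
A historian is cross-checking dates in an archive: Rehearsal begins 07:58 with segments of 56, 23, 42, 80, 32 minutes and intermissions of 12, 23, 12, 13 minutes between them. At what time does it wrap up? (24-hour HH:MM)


Start: 07:58 = 478 min from midnight
  after task 1 (56 min): 08:54
  after break (12 min): 09:06
  after task 2 (23 min): 09:29
  after break (23 min): 09:52
  after task 3 (42 min): 10:34
  after break (12 min): 10:46
  after task 4 (80 min): 12:06
  after break (13 min): 12:19
  after task 5 (32 min): 12:51
Total elapsed: 293 minutes
End time: 12:51

12:51


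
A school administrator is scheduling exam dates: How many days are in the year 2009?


Year: 2009
Check leap year rules:
Divisible by 4? No
2009 is not a leap year
Days: 365

365


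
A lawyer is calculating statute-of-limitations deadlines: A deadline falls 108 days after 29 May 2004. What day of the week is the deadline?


Start: 2004-05-29 (Saturday)
Step 1 - find target date: add 108 days
  2004-05-29 + 108 days = 2004-09-14
Step 2 - day of week:
  108 mod 7 = 3
  Saturday + 3 days -> Tuesday
Result: Tuesday (2004-09-14)

Tuesday


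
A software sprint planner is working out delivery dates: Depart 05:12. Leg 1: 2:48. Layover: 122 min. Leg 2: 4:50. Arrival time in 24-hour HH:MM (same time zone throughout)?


Depart: 05:12
Leg 1: +168 min -> 08:00
Layover: +122 min -> 10:02
Leg 2: +290 min -> 14:52
Total travel: 580 minutes = 9h 40m
Arrival: 14:52

14:52


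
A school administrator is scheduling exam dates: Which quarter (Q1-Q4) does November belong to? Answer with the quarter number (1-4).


Month: November (month 11)
Q1: January-March (months 1-3)
Q2: April-June (months 4-6)
Q3: July-September (months 7-9)
Q4: October-December (months 10-12)
Month 11 falls in Q4

4


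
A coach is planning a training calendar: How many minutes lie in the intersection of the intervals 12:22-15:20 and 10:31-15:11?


Interval A: [742, 920] minutes from midnight
Interval B: [631, 911] minutes from midnight
Overlap start = max(742, 631) = 742
Overlap end = min(920, 911) = 911
Overlap = 911 - 742 = 169 minutes

169


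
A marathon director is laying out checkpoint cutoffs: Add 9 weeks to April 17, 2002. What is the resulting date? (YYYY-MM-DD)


Start: 2002-04-17
Weeks to add: 9
Convert to days: 9 x 7 = 63 days
Add 63 days to 2002-04-17
Result: 2002-06-19

2002-06-19


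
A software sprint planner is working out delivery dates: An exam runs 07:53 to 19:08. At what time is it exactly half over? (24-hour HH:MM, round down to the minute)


Start time: 07:53 = 473 minutes from midnight
End time: 19:08 = 1148 minutes from midnight
Sum: 473 + 1148 = 1621
Midpoint: 1621 / 2 = 810 minutes
Convert: 810 / 60 = 13 hours, 30 minutes
Result: 13:30

13:30


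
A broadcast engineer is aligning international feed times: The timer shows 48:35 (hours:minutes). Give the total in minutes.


Hours: 48
Minutes: 35
Convert hours to minutes: 48 x 60 = 2880
Add remaining minutes: 2880 + 35 = 2915

2915


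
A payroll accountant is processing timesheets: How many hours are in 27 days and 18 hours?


Days: 27
Extra hours: 18
Hours per day: 24
Days to hours: 27 x 24 = 648
Total: 648 + 18 = 666

666


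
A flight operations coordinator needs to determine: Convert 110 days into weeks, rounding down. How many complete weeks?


Total days: 110
Days per week: 7
Division: 110 / 7 = 15 remainder 5
Complete weeks: 15
Remaining days: 5

15


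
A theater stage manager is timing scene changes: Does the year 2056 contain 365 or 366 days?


Year: 2056
Check leap year rules:
Divisible by 4? Yes
Divisible by 100? No
2056 is a leap year
Days: 366

366


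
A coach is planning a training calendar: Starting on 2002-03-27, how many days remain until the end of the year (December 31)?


Start: March 27, 2002
End: December 31, 2002
Days left in March: 4
April: 30
May: 31
June: 30
July: 31
... plus remaining months
Sum of remaining months: 275
Total: 4 + 275 = 279

279


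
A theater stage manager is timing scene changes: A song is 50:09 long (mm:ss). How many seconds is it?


Minutes: 50
Extra seconds: 9
Seconds per minute: 60
Minutes to seconds: 50 x 60 = 3000
Total: 3000 + 9 = 3009

3009


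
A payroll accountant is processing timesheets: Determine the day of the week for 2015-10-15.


Date: 2015-10-15
January 1, 2015 is a Thursday
Day of year: 288
Offset from Jan 1: 287 days
287 mod 7 = 0
Result: Thursday

Thursday


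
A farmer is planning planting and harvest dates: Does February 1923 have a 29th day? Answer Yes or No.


Year: 1923
Divisible by 4? 1923 / 4 = 480.75 -> No
Not divisible by 4, so NOT a leap year

No


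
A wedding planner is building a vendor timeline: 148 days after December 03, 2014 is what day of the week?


Start: 2014-12-03 (Wednesday)
Step 1 - find target date: add 148 days
  2014-12-03 + 148 days = 2015-04-30
Step 2 - day of week:
  148 mod 7 = 1
  Wednesday + 1 days -> Thursday
Result: Thursday (2015-04-30)

Thursday


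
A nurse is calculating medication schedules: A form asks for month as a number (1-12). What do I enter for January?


Calendar month order:
1. January <--
2. February
January is month number 1

1


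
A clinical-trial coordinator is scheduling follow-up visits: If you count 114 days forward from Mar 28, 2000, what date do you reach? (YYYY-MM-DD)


Start: 2000-03-28
Adding 114 days
Days remaining in March: 3
After March: 111 days still to add
April 2000: 30 days, 81 remaining
May 2000: 31 days, 50 remaining
June 2000: 30 days, 20 remaining
July 2000 has 31 days, need 20
Result: 2000-07-20

2000-07-20


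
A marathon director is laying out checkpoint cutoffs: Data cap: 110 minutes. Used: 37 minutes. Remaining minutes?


Total budget: 110 minutes
Time used: 37 minutes
Remaining: 110 - 37 = 73 minutes
Percent used: 33.6%
Percent remaining: 66.4%

73


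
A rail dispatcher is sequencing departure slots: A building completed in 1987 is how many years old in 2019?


Birth year: 1987
Current year: 2019
Age = current year - birth year
Age = 2019 - 1987 = 32

32


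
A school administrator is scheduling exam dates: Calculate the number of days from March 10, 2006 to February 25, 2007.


Start date: 2006-03-10
End date: 2007-02-25
Mar 2006: +22 days
Apr 2006: +30 days
May 2006: +31 days
... (9 more months)
Total: 352 days

352


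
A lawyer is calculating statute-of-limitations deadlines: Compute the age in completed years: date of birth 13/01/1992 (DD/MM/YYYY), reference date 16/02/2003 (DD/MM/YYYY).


Birth: 1992-01-13
Reference: 2003-02-16
Year difference: 2003 - 1992 = 11
Has birthday (01-13) occurred by 02-16? Yes
Age in full years: 11

11


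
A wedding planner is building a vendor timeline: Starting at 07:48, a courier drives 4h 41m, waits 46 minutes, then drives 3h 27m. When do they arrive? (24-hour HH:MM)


Depart: 07:48
Leg 1: +281 min -> 12:29
Layover: +46 min -> 13:15
Leg 2: +207 min -> 16:42
Total travel: 534 minutes = 8h 54m
Arrival: 16:42

16:42


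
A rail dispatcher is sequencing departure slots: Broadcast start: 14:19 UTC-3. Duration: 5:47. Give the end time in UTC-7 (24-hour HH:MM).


Start: 14:19 in UTC-3
Step 1 - add duration:
  minutes: 19 + 47 = 66 (carry 1h)
  hours: 14 + 5 + 1 = 20
  end in UTC-3: 20:06
Step 2 - convert UTC-3 -> UTC-7:
  offset difference: -7 - (-3) = -4 hours
  20 + (-4) = 16 -> mod 24 = 16
Result: 16:06 in UTC-7

16:06


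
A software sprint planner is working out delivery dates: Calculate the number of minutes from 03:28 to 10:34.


Start time: 03:28 = 208 minutes from midnight
End time: 10:34 = 634 minutes from midnight
Difference: 634 - 208 = 426 minutes
That is 7 hours and 6 minutes

426


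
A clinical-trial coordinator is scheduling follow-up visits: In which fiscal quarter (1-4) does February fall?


Month: February (month 2)
Q1: January-March (months 1-3)
Q2: April-June (months 4-6)
Q3: July-September (months 7-9)
Q4: October-December (months 10-12)
Month 2 falls in Q1

1


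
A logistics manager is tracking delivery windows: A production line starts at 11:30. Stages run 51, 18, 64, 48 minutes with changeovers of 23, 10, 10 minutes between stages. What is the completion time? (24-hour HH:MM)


Start: 11:30 = 690 min from midnight
  after task 1 (51 min): 12:21
  after break (23 min): 12:44
  after task 2 (18 min): 13:02
  after break (10 min): 13:12
  after task 3 (64 min): 14:16
  after break (10 min): 14:26
  after task 4 (48 min): 15:14
Total elapsed: 224 minutes
End time: 15:14

15:14


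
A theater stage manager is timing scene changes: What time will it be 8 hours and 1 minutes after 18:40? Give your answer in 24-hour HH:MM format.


Start time: 18:40
Adding: 8 hours 1 minutes
Minutes: 40 + 1 = 41
Hours: 18 + 8 + 0 = 26
Hour wraparound: 26 mod 24 = 2
Result: 02:41

02:41


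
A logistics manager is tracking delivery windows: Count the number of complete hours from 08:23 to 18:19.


Start: 08:23
End: 18:19
Hour difference: 18 - 8 = 10 hours
Minute difference: 19 - 23 = -4 minutes
Total minutes: 596
Complete hours: 596 / 60 = 9 (remainder 56)

9


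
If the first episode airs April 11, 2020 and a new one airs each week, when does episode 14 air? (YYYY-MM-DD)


First occurrence: 2020-04-11 (occurrence 1)
Each occurrence is 7 days after the previous.
Occurrence 14 is 13 weeks after the first.
13 weeks = 91 days
2020-04-11 + 91 days = 2020-07-11

2020-07-11


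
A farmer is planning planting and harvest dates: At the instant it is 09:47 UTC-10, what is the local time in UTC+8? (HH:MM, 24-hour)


Local time: 09:47 at UTC-10 (offset -10h)
Target zone: UTC+8 (offset 8h)
Difference: 8 - (-10) = 18 hours
Calculation: 9 + (18) = 27
Wraparound: (27) mod 24 = 3
Result: 03:47

03:47


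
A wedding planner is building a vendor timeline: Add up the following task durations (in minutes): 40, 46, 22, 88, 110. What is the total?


Durations: 40, 46, 22, 88, 110
Running sum: 40
+ 46 = 86
+ 22 = 108
+ 88 = 196
+ 110 = 306
Total duration: 306 minutes
That is 5 hours and 6 minutes

306


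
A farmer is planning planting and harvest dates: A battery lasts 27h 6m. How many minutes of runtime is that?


Hours: 27
Extra minutes: 6
Minutes per hour: 60
Hours to minutes: 27 x 60 = 1620
Total: 1620 + 6 = 1626

1626


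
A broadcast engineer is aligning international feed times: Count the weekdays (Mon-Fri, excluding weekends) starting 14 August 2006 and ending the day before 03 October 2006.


Start: 2006-08-14 (Monday)
End (exclusive): 2006-10-03 (Tuesday)
Total calendar days: 50
Full weeks: 50 // 7 = 7 -> 35 weekdays
Remaining 1 days starting on Monday:
  Mon(w) -> 1 weekdays
Total business days: 35 + 1 = 36

36


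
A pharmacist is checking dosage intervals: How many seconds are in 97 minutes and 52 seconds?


Minutes: 97
Seconds: 52
Convert minutes to seconds: 97 x 60 = 5820
Add remaining seconds: 5820 + 52 = 5872

5872


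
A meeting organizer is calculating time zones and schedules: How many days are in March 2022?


Month: March
Year: 2022
March is a 31-day month
Total: 31 days

31


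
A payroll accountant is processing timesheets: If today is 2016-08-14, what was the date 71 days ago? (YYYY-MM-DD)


Start: 2016-08-14
Subtracting 71 days
Days already passed in August: 14
After going back through August: 57 more days to subtract
July 2016: 31 days, 26 remaining
June 2016 has 30 days, need 26
Result: 2016-06-04

2016-06-04


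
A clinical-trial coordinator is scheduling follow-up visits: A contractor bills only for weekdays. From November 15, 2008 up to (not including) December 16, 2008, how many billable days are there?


Start: 2008-11-15 (Saturday)
End (exclusive): 2008-12-16 (Tuesday)
Total calendar days: 31
Full weeks: 31 // 7 = 4 -> 20 weekdays
Remaining 3 days starting on Saturday:
  Sat(-), Sun(-), Mon(w) -> 1 weekdays
Total business days: 20 + 1 = 21

21


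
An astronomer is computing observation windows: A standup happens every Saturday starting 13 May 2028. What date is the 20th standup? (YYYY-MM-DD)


First occurrence: 2028-05-13 (occurrence 1)
Each occurrence is 7 days after the previous.
Occurrence 20 is 19 weeks after the first.
19 weeks = 133 days
2028-05-13 + 133 days = 2028-09-23

2028-09-23


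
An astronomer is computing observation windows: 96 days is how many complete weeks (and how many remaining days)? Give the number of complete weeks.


Total days: 96
Days per week: 7
Division: 96 / 7 = 13 remainder 5
Complete weeks: 13
Remaining days: 5

13


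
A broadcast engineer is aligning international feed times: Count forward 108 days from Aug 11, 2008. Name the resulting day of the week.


Start: 2008-08-11 (Monday)
Step 1 - find target date: add 108 days
  2008-08-11 + 108 days = 2008-11-27
Step 2 - day of week:
  108 mod 7 = 3
  Monday + 3 days -> Thursday
Result: Thursday (2008-11-27)

Thursday


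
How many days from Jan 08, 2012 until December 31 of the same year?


Start: January 08, 2012
End: December 31, 2012
Days left in January: 23
February: 29
March: 31
April: 30
May: 31
... plus remaining months
Sum of remaining months: 335
Total: 23 + 335 = 358

358


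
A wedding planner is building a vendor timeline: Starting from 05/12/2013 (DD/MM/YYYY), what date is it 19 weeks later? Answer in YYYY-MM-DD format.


Start: 2013-12-05
Weeks to add: 19
Convert to days: 19 x 7 = 133 days
Add 133 days to 2013-12-05
Result: 2014-04-17

2014-04-17
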